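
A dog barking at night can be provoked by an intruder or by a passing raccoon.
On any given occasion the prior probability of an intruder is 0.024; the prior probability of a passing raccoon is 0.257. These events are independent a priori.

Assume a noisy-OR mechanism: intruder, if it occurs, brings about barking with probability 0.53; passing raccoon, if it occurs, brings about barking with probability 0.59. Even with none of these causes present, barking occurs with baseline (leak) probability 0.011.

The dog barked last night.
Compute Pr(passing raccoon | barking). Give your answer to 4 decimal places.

Pr(passing raccoon | barking) ≈ 0.8979

Under noisy-OR, P(barking | causes) = 1 − (1−0.011)·∏(1−qᵢ) over the active causes.
P(barking) = 0.011×0.976×0.743 + 0.59451×0.976×0.257 + 0.53517×0.024×0.743 + 0.80942×0.024×0.257 = 0.007977 + 0.149122 + 0.009543 + 0.004993 = 0.171635
The passing raccoon-present share is 0.149122 + 0.004993 = 0.154115.
Hence the posterior is 0.154115/0.171635 ≈ 0.8979.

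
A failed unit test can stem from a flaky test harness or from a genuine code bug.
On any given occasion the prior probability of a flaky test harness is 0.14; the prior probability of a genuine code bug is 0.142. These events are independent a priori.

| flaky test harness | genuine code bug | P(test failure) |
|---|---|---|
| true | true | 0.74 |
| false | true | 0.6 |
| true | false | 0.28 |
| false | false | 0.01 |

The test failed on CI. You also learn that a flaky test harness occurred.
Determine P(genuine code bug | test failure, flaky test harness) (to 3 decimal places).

P(test failure | flaky test harness) = 0.28*0.858 + 0.74*0.142 = 0.240240 + 0.105080 = 0.345320
Restricting to configurations with genuine code bug present: 0.74*0.142 = 0.105080.
P(genuine code bug | test failure, flaky test harness) = 0.105080 / 0.345320 ≈ 0.304

P(genuine code bug | test failure, flaky test harness) ≈ 0.304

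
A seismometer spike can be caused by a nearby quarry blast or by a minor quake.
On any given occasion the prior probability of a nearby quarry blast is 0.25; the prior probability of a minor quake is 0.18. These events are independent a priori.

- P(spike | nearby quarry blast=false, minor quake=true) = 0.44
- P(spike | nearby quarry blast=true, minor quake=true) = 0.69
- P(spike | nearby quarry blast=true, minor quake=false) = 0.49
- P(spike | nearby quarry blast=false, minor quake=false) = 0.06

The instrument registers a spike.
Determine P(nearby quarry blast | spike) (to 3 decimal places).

Weight on nearby quarry blast=true, given the evidence: 0.100450 + 0.031050 = 0.131500
The normalizing constant is 0.06·0.75·0.82 + 0.44·0.75·0.18 + 0.49·0.25·0.82 + 0.69·0.25·0.18 = 0.227800
Posterior = 0.131500 / 0.227800 ≈ 0.577

P(nearby quarry blast | spike) ≈ 0.577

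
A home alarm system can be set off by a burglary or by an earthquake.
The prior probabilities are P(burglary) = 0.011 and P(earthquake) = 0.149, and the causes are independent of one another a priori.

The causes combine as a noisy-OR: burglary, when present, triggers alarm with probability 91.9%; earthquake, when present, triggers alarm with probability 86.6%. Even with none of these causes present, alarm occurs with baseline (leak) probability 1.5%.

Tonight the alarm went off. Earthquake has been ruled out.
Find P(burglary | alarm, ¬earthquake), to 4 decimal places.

P(burglary | alarm, ¬earthquake) ≈ 0.4056

Under noisy-OR, P(alarm | causes) = 1 − (1−0.015)·∏(1−qᵢ) over the active causes.
Sum P(alarm|·) weighted by the priors over both values of burglary:
  P(alarm | ¬earthquake) = 0.015×0.989 + 0.920215×0.011
        = 0.014835 + 0.010122 = 0.024957
The terms with burglary present sum to 0.010122, so
  P(burglary | alarm, ¬earthquake) = 0.010122 / 0.024957 ≈ 0.4056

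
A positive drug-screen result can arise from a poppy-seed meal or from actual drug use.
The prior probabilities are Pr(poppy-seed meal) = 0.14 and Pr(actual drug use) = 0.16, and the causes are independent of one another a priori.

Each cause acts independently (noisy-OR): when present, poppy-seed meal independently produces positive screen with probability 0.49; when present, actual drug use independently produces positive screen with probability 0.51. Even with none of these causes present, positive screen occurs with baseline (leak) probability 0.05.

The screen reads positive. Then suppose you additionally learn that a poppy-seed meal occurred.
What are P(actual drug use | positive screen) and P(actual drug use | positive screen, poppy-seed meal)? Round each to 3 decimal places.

P(actual drug use | positive screen) ≈ 0.484; P(actual drug use | positive screen, poppy-seed meal) ≈ 0.220

Under noisy-OR, P(positive screen | causes) = 1 − (1−0.05)·∏(1−qᵢ) over the active causes.
For the numerator, keep only actual drug use=true terms: 0.073547 + 0.017082 = 0.090629
Normalizer over all consistent configurations: 0.05*0.86*0.84 + 0.5345*0.86*0.16 + 0.5155*0.14*0.84 + 0.762595*0.14*0.16 = 0.187372
Posterior = 0.090629 / 0.187372 ≈ 0.484

Now condition on the additional information:
Sum P(positive screen|·) weighted by the priors over both values of actual drug use:
  P(positive screen | poppy-seed meal) = 0.5155*0.84 + 0.762595*0.16
        = 0.433020 + 0.122015 = 0.555035
Keeping only the actual drug use-present terms gives 0.122015, so
  P(actual drug use | positive screen, poppy-seed meal) = 0.122015 / 0.555035 ≈ 0.220
The drop from 0.484 to 0.220 is the explaining-away (discounting) effect.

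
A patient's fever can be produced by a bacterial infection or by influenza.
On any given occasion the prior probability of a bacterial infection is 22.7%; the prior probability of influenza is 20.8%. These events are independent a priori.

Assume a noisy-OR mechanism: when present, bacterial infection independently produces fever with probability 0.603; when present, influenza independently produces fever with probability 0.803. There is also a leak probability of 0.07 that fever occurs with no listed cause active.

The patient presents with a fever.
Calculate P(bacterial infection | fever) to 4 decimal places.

P(bacterial infection | fever) ≈ 0.4744

Under noisy-OR, P(fever | causes) = 1 − (1−0.07)·∏(1−qᵢ) over the active causes.
Numerator (weight on configurations with bacterial infection): 0.113406 + 0.043782 = 0.157188
The normalizing constant is 0.07·0.773·0.792 + 0.81679·0.773·0.208 + 0.63079·0.227·0.792 + 0.927266·0.227·0.208 = 0.331370
P(bacterial infection | fever) = 0.157188/0.331370 ≈ 0.4744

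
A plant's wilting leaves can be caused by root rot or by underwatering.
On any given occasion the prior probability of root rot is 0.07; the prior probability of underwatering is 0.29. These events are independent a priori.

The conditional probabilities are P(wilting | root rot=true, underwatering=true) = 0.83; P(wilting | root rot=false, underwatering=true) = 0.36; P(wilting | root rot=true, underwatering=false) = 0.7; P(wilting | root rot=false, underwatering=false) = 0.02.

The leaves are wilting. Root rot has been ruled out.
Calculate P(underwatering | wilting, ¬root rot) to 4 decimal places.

P(underwatering | wilting, ¬root rot) ≈ 0.8803

P(wilting | ¬root rot) = 0.02×0.71 + 0.36×0.29 = 0.014200 + 0.104400 = 0.118600
Of this, 0.104400 comes from 0.36×0.29 (the underwatering=true cases).
P(underwatering | wilting, ¬root rot) = 0.104400 / 0.118600 ≈ 0.8803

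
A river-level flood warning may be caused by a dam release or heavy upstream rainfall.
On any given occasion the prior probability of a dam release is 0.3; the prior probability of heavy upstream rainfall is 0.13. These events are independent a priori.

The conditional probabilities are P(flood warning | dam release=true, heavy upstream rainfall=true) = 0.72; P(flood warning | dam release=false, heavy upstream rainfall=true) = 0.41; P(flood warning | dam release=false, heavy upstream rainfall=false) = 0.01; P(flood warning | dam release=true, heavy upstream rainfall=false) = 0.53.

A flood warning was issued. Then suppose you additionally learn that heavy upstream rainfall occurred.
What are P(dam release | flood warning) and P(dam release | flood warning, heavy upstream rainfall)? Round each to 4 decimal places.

P(dam release | flood warning) ≈ 0.7931; P(dam release | flood warning, heavy upstream rainfall) ≈ 0.4294

For the numerator, keep only dam release=true terms: 0.138330 + 0.028080 = 0.166410
The normalizing constant is 0.01·0.7·0.87 + 0.41·0.7·0.13 + 0.53·0.3·0.87 + 0.72·0.3·0.13 = 0.209810
Posterior = 0.166410 / 0.209810 ≈ 0.7931

With the extra evidence:
Weight on dam release=true, given the evidence: 0.72×0.3 = 0.216000
Denominator P(flood warning | heavy upstream rainfall): 0.41×0.7 + 0.72×0.3 = 0.503000
Posterior = 0.216000 / 0.503000 ≈ 0.4294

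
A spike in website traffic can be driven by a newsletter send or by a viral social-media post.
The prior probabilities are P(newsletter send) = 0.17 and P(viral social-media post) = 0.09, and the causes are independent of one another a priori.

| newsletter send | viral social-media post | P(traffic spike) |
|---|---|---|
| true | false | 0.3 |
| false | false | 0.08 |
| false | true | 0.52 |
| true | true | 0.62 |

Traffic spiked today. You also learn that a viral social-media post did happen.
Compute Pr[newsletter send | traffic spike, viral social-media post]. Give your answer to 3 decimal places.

Pr[newsletter send | traffic spike, viral social-media post] ≈ 0.196

Numerator (weight on configurations with newsletter send): 0.62·0.17 = 0.105400
Normalizer over all consistent configurations: 0.52·0.83 + 0.62·0.17 = 0.537000
P(newsletter send | traffic spike, viral social-media post) = 0.105400/0.537000 ≈ 0.196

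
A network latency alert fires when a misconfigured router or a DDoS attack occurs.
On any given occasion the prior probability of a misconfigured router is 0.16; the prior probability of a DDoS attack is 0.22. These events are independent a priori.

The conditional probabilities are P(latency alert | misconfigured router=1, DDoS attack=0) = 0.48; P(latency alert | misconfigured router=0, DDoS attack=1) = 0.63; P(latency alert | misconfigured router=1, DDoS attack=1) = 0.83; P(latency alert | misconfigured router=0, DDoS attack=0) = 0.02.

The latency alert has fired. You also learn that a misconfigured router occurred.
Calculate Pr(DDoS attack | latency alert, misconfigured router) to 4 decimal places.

For the numerator, keep only DDoS attack=true terms: 0.83·0.22 = 0.182600
Normalizer over all consistent configurations: 0.48·0.78 + 0.83·0.22 = 0.557000
P(DDoS attack | latency alert, misconfigured router) = 0.182600/0.557000 ≈ 0.3278

Pr(DDoS attack | latency alert, misconfigured router) ≈ 0.3278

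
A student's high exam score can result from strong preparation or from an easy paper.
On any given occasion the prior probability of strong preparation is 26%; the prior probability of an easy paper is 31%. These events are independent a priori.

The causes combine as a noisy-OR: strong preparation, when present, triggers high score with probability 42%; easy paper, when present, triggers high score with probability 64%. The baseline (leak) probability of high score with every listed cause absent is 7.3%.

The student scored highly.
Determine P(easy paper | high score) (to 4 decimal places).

P(easy paper | high score) ≈ 0.6444

Under noisy-OR, P(high score | causes) = 1 − (1−0.073)·∏(1−qᵢ) over the active causes.
By total probability over the 4 (strong preparation, easy paper) configurations:
  P(high score) = 0.073·0.74·0.69 + 0.66628·0.74·0.31 + 0.46234·0.26·0.69 + 0.806442·0.26·0.31
        = 0.037274 + 0.152845 + 0.082944 + 0.064999 = 0.338062
The terms with easy paper present sum to 0.217844, so
  P(easy paper | high score) = 0.217844 / 0.338062 ≈ 0.6444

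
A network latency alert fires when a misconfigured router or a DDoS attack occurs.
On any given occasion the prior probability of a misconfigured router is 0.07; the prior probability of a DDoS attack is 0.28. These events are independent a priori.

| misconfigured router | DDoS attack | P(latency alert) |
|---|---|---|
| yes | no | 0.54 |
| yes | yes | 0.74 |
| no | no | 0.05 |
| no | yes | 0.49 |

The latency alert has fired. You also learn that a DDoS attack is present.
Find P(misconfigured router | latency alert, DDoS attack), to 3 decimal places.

Sum P(latency alert|·) weighted by the priors over both values of misconfigured router:
  P(latency alert | DDoS attack) = 0.49·0.93 + 0.74·0.07
        = 0.455700 + 0.051800 = 0.507500
Keeping only the misconfigured router-present terms gives 0.051800, so
  P(misconfigured router | latency alert, DDoS attack) = 0.051800 / 0.507500 ≈ 0.102

P(misconfigured router | latency alert, DDoS attack) ≈ 0.102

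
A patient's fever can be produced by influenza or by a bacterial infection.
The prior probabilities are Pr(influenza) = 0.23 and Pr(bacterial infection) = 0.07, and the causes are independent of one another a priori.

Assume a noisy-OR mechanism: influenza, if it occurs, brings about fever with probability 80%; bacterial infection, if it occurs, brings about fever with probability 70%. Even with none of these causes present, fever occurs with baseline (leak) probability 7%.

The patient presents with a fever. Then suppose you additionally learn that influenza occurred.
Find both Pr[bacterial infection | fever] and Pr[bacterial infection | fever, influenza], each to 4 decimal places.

Under noisy-OR, P(fever | causes) = 1 − (1−0.07)·∏(1−qᵢ) over the active causes.
P(fever) = 0.07×0.77×0.93 + 0.721×0.77×0.07 + 0.814×0.23×0.93 + 0.9442×0.23×0.07 = 0.050127 + 0.038862 + 0.174115 + 0.015202 = 0.278306
Of this, 0.054064 comes from 0.038862 + 0.015202 (the bacterial infection=true cases).
Hence the posterior is 0.054064/0.278306 ≈ 0.1943.

With the extra evidence:
P(fever | influenza) = 0.814×0.93 + 0.9442×0.07 = 0.757020 + 0.066094 = 0.823114
Of this, 0.066094 comes from 0.9442×0.07 (the bacterial infection=true cases).
So P(bacterial infection | fever, influenza) = 0.066094/0.823114 ≈ 0.0803.
This is intercausal reasoning (explaining away): once influenza accounts for the fever, bacterial infection becomes less likely.

Pr[bacterial infection | fever] ≈ 0.1943; Pr[bacterial infection | fever, influenza] ≈ 0.0803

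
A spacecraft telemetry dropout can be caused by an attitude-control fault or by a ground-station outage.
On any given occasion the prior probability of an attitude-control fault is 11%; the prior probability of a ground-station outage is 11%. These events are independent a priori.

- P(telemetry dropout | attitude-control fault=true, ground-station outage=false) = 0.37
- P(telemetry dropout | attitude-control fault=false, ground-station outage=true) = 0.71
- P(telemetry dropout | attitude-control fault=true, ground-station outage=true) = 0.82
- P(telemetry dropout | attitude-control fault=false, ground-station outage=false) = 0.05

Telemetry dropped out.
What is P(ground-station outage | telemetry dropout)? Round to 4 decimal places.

P(ground-station outage | telemetry dropout) ≈ 0.5116

Numerator (weight on configurations with ground-station outage): 0.069509 + 0.009922 = 0.079431
Denominator P(telemetry dropout): 0.05·0.89·0.89 + 0.71·0.89·0.11 + 0.37·0.11·0.89 + 0.82·0.11·0.11 = 0.155259
P(ground-station outage | telemetry dropout) = 0.079431/0.155259 ≈ 0.5116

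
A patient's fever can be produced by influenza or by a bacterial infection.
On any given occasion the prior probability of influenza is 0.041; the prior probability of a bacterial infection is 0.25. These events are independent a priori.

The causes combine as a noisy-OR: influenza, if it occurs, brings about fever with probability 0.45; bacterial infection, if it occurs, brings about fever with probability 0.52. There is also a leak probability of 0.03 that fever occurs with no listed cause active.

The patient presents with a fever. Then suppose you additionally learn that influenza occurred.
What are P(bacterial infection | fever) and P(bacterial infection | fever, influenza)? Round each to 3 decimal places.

Under noisy-OR, P(fever | causes) = 1 − (1−0.03)·∏(1−qᵢ) over the active causes.
P(fever) = 0.03×0.959×0.75 + 0.5344×0.959×0.25 + 0.4665×0.041×0.75 + 0.74392×0.041×0.25 = 0.021577 + 0.128122 + 0.014345 + 0.007625 = 0.171669
Restricting to configurations with bacterial infection present: 0.128122 + 0.007625 = 0.135747.
P(bacterial infection | fever) = 0.135747 / 0.171669 ≈ 0.791

Now also conditioning on influenza=true:
By total probability over both values of bacterial infection:
  P(fever | influenza) = 0.4665*0.75 + 0.74392*0.25
        = 0.349875 + 0.185980 = 0.535855
Keeping only the bacterial infection-present terms gives 0.185980, so
  P(bacterial infection | fever, influenza) = 0.185980 / 0.535855 ≈ 0.347

P(bacterial infection | fever) ≈ 0.791; P(bacterial infection | fever, influenza) ≈ 0.347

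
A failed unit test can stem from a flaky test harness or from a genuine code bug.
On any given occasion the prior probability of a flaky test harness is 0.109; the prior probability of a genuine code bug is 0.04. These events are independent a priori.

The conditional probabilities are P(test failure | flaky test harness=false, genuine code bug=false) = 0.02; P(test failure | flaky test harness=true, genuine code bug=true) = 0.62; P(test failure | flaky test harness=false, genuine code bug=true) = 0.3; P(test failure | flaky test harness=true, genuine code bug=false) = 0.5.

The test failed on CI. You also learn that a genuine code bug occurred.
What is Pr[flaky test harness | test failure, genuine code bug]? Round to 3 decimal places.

P(test failure | genuine code bug) = 0.3·0.891 + 0.62·0.109 = 0.267300 + 0.067580 = 0.334880
The flaky test harness-present share is 0.62·0.109 = 0.067580.
P(flaky test harness | test failure, genuine code bug) = 0.067580 / 0.334880 ≈ 0.202

Pr[flaky test harness | test failure, genuine code bug] ≈ 0.202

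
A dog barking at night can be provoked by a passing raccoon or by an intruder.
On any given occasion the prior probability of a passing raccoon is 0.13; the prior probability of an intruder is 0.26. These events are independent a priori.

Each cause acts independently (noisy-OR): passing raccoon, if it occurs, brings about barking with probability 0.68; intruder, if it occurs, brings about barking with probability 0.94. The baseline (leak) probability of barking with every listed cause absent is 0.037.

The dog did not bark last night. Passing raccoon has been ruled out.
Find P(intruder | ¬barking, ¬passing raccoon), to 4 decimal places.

P(intruder | ¬barking, ¬passing raccoon) ≈ 0.0206

Under noisy-OR, P(barking | causes) = 1 − (1−0.037)·∏(1−qᵢ) over the active causes.
Numerator (weight on configurations with intruder): 0.05778×0.26 = 0.015023
The normalizing constant is 0.963×0.74 + 0.05778×0.26 = 0.727643
P(intruder | ¬barking, ¬passing raccoon) = 0.015023/0.727643 ≈ 0.0206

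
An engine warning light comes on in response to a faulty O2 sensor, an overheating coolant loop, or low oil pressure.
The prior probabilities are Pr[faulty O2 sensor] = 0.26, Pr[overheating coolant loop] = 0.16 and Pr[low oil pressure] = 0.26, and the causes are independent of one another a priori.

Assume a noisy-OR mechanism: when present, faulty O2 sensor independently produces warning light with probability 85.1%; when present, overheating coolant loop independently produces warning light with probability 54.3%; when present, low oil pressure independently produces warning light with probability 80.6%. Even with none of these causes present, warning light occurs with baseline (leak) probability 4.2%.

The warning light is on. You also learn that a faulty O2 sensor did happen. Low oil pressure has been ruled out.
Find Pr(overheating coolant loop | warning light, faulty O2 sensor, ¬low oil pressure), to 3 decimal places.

Under noisy-OR, P(warning light | causes) = 1 − (1−0.042)·∏(1−qᵢ) over the active causes.
Enumerate both values of overheating coolant loop and weight by the priors:
  P(warning light | faulty O2 sensor, ¬low oil pressure) = 0.857258·0.84 + 0.934767·0.16
        = 0.720097 + 0.149563 = 0.869660
The terms with overheating coolant loop present sum to 0.149563, so
  P(overheating coolant loop | warning light, faulty O2 sensor, ¬low oil pressure) = 0.149563 / 0.869660 ≈ 0.172

Pr(overheating coolant loop | warning light, faulty O2 sensor, ¬low oil pressure) ≈ 0.172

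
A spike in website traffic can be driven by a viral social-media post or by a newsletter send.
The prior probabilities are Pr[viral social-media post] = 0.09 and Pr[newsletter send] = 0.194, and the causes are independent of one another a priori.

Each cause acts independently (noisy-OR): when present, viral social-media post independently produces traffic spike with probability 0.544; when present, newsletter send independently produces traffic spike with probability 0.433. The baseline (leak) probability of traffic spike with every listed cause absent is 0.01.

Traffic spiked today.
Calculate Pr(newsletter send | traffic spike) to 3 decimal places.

Under noisy-OR, P(traffic spike | causes) = 1 − (1−0.01)·∏(1−qᵢ) over the active causes.
Sum P(traffic spike|·) weighted by the priors over the 4 (viral social-media post, newsletter send) configurations:
  P(traffic spike) = 0.01×0.91×0.806 + 0.43867×0.91×0.194 + 0.54856×0.09×0.806 + 0.744034×0.09×0.194
        = 0.007335 + 0.077443 + 0.039793 + 0.012991 = 0.137562
Keeping only the newsletter send-present terms gives 0.090434, so
  P(newsletter send | traffic spike) = 0.090434 / 0.137562 ≈ 0.657

Pr(newsletter send | traffic spike) ≈ 0.657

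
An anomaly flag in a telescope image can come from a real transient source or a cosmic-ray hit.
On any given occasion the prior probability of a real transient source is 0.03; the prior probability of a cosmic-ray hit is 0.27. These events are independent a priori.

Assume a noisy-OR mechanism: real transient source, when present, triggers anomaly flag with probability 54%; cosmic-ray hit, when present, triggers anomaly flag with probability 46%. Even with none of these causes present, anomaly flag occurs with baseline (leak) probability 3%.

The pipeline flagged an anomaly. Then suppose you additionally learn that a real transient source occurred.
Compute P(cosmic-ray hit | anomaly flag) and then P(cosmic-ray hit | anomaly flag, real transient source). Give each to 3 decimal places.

P(cosmic-ray hit | anomaly flag) ≈ 0.797; P(cosmic-ray hit | anomaly flag, real transient source) ≈ 0.336

Under noisy-OR, P(anomaly flag | causes) = 1 − (1−0.03)·∏(1−qᵢ) over the active causes.
Weight on cosmic-ray hit=true, given the evidence: 0.124717 + 0.006148 = 0.130865
Denominator P(anomaly flag): 0.03*0.97*0.73 + 0.4762*0.97*0.27 + 0.5538*0.03*0.73 + 0.759052*0.03*0.27 = 0.164236
P(cosmic-ray hit | anomaly flag) = 0.130865/0.164236 ≈ 0.797

Now condition on the additional information:
Enumerate both values of cosmic-ray hit and weight by the priors:
  P(anomaly flag | real transient source) = 0.5538×0.73 + 0.759052×0.27
        = 0.404274 + 0.204944 = 0.609218
Configurations with cosmic-ray hit contribute 0.204944, so
  P(cosmic-ray hit | anomaly flag, real transient source) = 0.204944 / 0.609218 ≈ 0.336
— real transient source explains away the evidence for cosmic-ray hit.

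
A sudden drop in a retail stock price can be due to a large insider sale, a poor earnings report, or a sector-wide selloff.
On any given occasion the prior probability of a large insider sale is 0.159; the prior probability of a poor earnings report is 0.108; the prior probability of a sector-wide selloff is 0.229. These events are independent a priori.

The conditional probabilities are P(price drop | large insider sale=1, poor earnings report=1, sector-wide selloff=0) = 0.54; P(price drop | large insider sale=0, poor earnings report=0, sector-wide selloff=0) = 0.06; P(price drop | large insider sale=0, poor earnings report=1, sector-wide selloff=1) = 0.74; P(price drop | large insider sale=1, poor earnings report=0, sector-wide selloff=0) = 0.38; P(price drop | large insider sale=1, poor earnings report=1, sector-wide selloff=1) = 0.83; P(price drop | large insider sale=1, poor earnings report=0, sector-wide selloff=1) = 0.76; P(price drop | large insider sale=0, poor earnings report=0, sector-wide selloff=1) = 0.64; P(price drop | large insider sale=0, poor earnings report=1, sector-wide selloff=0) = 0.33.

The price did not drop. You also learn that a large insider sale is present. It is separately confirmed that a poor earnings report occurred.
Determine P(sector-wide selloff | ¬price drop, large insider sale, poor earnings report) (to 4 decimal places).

Numerator (weight on configurations with sector-wide selloff): 0.17·0.229 = 0.038930
Normalizer over all consistent configurations: 0.46·0.771 + 0.17·0.229 = 0.393590
Posterior = 0.038930 / 0.393590 ≈ 0.0989

P(sector-wide selloff | ¬price drop, large insider sale, poor earnings report) ≈ 0.0989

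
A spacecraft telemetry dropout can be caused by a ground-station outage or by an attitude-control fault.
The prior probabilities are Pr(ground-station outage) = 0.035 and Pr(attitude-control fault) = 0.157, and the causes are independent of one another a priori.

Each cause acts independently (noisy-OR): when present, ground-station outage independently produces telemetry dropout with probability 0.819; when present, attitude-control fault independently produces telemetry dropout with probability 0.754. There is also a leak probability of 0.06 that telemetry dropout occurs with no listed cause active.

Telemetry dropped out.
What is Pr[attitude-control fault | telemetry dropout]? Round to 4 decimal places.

Pr[attitude-control fault | telemetry dropout] ≈ 0.6242

Under noisy-OR, P(telemetry dropout | causes) = 1 − (1−0.06)·∏(1−qᵢ) over the active causes.
By total probability over the 4 (ground-station outage, attitude-control fault) configurations:
  P(telemetry dropout) = 0.06×0.965×0.843 + 0.76876×0.965×0.157 + 0.82986×0.035×0.843 + 0.958146×0.035×0.157
        = 0.048810 + 0.116471 + 0.024485 + 0.005265 = 0.195031
The terms with attitude-control fault present sum to 0.121736, so
  P(attitude-control fault | telemetry dropout) = 0.121736 / 0.195031 ≈ 0.6242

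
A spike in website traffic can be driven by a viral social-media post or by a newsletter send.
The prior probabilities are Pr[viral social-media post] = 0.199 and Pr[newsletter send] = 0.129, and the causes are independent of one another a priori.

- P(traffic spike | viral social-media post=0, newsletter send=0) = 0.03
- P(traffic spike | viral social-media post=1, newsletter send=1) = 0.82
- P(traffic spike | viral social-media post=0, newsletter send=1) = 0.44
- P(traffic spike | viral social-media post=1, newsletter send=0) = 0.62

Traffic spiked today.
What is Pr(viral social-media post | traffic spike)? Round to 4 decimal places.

By total probability over the 4 (viral social-media post, newsletter send) configurations:
  P(traffic spike) = 0.03*0.801*0.871 + 0.44*0.801*0.129 + 0.62*0.199*0.871 + 0.82*0.199*0.129
        = 0.020930 + 0.045465 + 0.107464 + 0.021050 = 0.194909
Keeping only the viral social-media post-present terms gives 0.128514, so
  P(viral social-media post | traffic spike) = 0.128514 / 0.194909 ≈ 0.6594

Pr(viral social-media post | traffic spike) ≈ 0.6594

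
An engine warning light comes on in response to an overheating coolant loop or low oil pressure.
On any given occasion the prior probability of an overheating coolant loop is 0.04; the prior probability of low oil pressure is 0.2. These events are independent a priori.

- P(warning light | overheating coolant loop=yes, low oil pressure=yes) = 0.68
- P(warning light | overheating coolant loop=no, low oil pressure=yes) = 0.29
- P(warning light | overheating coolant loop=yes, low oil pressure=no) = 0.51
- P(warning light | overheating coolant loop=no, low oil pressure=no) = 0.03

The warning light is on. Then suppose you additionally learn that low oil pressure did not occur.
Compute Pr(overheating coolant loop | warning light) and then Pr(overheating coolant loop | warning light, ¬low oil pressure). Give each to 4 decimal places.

Weight on overheating coolant loop=true, given the evidence: 0.016320 + 0.005440 = 0.021760
Normalizer over all consistent configurations: 0.03·0.96·0.8 + 0.29·0.96·0.2 + 0.51·0.04·0.8 + 0.68·0.04·0.2 = 0.100480
P(overheating coolant loop | warning light) = 0.021760/0.100480 ≈ 0.2166

Now condition on the additional information:
Weight on overheating coolant loop=true, given the evidence: 0.51*0.04 = 0.020400
Normalizer over all consistent configurations: 0.03*0.96 + 0.51*0.04 = 0.049200
Posterior = 0.020400 / 0.049200 ≈ 0.4146

Pr(overheating coolant loop | warning light) ≈ 0.2166; Pr(overheating coolant loop | warning light, ¬low oil pressure) ≈ 0.4146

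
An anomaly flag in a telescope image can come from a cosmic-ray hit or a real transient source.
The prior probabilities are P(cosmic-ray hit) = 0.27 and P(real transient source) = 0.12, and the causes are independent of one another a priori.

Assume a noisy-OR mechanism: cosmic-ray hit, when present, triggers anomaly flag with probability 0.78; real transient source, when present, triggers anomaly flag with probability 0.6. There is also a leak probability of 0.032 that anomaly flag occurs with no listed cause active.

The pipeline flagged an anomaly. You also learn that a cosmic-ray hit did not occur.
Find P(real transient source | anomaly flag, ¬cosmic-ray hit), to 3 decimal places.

Under noisy-OR, P(anomaly flag | causes) = 1 − (1−0.032)·∏(1−qᵢ) over the active causes.
For the numerator, keep only real transient source=true terms: 0.6128×0.12 = 0.073536
The normalizing constant is 0.032×0.88 + 0.6128×0.12 = 0.101696
P(real transient source | anomaly flag, ¬cosmic-ray hit) = 0.073536/0.101696 ≈ 0.723

P(real transient source | anomaly flag, ¬cosmic-ray hit) ≈ 0.723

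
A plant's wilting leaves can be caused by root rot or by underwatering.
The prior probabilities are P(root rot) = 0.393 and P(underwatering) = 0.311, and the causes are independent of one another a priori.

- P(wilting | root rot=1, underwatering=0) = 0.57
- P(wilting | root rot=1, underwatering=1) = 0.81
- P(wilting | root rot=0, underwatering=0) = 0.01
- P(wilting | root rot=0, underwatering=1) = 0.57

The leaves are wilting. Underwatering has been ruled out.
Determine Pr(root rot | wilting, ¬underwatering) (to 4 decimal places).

For the numerator, keep only root rot=true terms: 0.57·0.393 = 0.224010
Denominator P(wilting | ¬underwatering): 0.01·0.607 + 0.57·0.393 = 0.230080
P(root rot | wilting, ¬underwatering) = 0.224010/0.230080 ≈ 0.9736

Pr(root rot | wilting, ¬underwatering) ≈ 0.9736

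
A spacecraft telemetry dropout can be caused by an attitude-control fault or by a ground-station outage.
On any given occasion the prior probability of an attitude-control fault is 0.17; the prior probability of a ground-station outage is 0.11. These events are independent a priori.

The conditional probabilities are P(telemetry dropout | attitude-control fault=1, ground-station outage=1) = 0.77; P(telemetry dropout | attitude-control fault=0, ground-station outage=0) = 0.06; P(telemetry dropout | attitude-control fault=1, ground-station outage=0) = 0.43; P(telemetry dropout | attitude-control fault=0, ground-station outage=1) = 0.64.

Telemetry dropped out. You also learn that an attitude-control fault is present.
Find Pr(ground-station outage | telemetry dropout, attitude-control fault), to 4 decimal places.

P(telemetry dropout | attitude-control fault) = 0.43·0.89 + 0.77·0.11 = 0.382700 + 0.084700 = 0.467400
The ground-station outage-present share is 0.77·0.11 = 0.084700.
Hence the posterior is 0.084700/0.467400 ≈ 0.1812.

Pr(ground-station outage | telemetry dropout, attitude-control fault) ≈ 0.1812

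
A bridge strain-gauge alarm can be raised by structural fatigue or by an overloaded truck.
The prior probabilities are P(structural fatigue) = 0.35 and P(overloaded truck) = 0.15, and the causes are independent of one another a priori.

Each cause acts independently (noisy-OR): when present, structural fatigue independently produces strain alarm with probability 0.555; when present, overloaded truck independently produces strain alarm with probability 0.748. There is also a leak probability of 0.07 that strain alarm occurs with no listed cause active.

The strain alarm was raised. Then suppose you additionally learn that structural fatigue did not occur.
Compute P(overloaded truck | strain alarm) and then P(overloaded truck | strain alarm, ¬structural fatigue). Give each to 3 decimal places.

P(overloaded truck | strain alarm) ≈ 0.364; P(overloaded truck | strain alarm, ¬structural fatigue) ≈ 0.659

Under noisy-OR, P(strain alarm | causes) = 1 − (1−0.07)·∏(1−qᵢ) over the active causes.
Weight on overloaded truck=true, given the evidence: 0.074650 + 0.047025 = 0.121675
The normalizing constant is 0.07×0.65×0.85 + 0.76564×0.65×0.15 + 0.58615×0.35×0.85 + 0.89571×0.35×0.15 = 0.334730
P(overloaded truck | strain alarm) = 0.121675/0.334730 ≈ 0.364

With the extra evidence:
P(strain alarm | ¬structural fatigue) = 0.07×0.85 + 0.76564×0.15 = 0.059500 + 0.114846 = 0.174346
Of this, 0.114846 comes from 0.76564×0.15 (the overloaded truck=true cases).
Hence the posterior is 0.114846/0.174346 ≈ 0.659.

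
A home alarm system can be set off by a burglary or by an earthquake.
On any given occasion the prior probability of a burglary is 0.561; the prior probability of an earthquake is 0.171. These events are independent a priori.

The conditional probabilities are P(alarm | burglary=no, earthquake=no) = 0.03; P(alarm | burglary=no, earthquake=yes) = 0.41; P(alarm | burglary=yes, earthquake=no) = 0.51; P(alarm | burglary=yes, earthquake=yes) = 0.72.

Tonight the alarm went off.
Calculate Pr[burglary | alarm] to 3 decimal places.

Weight on burglary=true, given the evidence: 0.237185 + 0.069070 = 0.306255
The normalizing constant is 0.03*0.439*0.829 + 0.41*0.439*0.171 + 0.51*0.561*0.829 + 0.72*0.561*0.171 = 0.347951
P(burglary | alarm) = 0.306255/0.347951 ≈ 0.880

Pr[burglary | alarm] ≈ 0.880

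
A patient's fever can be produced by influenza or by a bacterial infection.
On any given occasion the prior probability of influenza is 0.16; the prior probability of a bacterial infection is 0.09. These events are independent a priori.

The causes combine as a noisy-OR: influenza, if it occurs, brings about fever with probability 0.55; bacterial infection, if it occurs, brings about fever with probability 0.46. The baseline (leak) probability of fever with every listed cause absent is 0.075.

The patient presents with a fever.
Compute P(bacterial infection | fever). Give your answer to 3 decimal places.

P(bacterial infection | fever) ≈ 0.256

Under noisy-OR, P(fever | causes) = 1 − (1−0.075)·∏(1−qᵢ) over the active causes.
Enumerate the 4 (influenza, bacterial infection) configurations and weight by the priors:
  P(fever) = 0.075*0.84*0.91 + 0.5005*0.84*0.09 + 0.58375*0.16*0.91 + 0.775225*0.16*0.09
        = 0.057330 + 0.037838 + 0.084994 + 0.011163 = 0.191325
The terms with bacterial infection present sum to 0.049001, so
  P(bacterial infection | fever) = 0.049001 / 0.191325 ≈ 0.256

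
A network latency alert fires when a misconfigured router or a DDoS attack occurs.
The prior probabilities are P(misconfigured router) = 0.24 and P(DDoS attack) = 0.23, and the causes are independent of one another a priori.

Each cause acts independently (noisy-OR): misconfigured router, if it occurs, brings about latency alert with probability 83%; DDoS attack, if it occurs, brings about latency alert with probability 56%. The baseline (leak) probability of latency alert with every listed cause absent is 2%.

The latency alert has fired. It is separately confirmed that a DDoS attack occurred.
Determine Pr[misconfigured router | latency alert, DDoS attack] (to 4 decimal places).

Under noisy-OR, P(latency alert | causes) = 1 − (1−0.02)·∏(1−qᵢ) over the active causes.
By total probability over both values of misconfigured router:
  P(latency alert | DDoS attack) = 0.5688×0.76 + 0.926696×0.24
        = 0.432288 + 0.222407 = 0.654695
Configurations with misconfigured router contribute 0.222407, so
  P(misconfigured router | latency alert, DDoS attack) = 0.222407 / 0.654695 ≈ 0.3397

Pr[misconfigured router | latency alert, DDoS attack] ≈ 0.3397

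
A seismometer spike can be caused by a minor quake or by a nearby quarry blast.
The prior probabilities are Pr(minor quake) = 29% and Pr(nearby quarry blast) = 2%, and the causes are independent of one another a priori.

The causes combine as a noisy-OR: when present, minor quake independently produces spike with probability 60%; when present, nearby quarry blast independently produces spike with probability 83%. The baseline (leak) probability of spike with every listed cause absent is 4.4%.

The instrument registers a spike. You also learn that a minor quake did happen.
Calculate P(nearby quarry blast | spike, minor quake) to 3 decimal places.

P(nearby quarry blast | spike, minor quake) ≈ 0.030

Under noisy-OR, P(spike | causes) = 1 − (1−0.044)·∏(1−qᵢ) over the active causes.
Numerator (weight on configurations with nearby quarry blast): 0.934992*0.02 = 0.018700
Normalizer over all consistent configurations: 0.6176*0.98 + 0.934992*0.02 = 0.623948
Posterior = 0.018700 / 0.623948 ≈ 0.030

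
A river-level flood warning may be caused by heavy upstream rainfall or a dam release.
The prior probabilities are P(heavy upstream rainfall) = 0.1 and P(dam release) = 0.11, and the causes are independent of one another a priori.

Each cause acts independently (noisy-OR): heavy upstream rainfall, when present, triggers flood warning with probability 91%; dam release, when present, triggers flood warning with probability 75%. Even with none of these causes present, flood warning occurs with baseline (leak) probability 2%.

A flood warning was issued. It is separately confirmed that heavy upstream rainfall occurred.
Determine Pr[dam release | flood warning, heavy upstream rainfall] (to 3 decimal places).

Under noisy-OR, P(flood warning | causes) = 1 − (1−0.02)·∏(1−qᵢ) over the active causes.
Numerator (weight on configurations with dam release): 0.97795*0.11 = 0.107575
Normalizer over all consistent configurations: 0.9118*0.89 + 0.97795*0.11 = 0.919077
Posterior = 0.107575 / 0.919077 ≈ 0.117

Pr[dam release | flood warning, heavy upstream rainfall] ≈ 0.117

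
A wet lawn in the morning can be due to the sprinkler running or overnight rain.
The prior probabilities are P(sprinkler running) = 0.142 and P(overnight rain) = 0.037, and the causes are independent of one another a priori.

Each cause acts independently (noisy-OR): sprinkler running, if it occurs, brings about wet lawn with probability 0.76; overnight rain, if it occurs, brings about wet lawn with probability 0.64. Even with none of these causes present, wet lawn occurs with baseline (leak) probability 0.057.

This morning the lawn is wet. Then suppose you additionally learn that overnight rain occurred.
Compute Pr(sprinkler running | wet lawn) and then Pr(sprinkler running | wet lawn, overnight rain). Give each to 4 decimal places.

Under noisy-OR, P(wet lawn | causes) = 1 − (1−0.057)·∏(1−qᵢ) over the active causes.
For the numerator, keep only sprinkler running=true terms: 0.105798 + 0.004826 = 0.110624
The normalizing constant is 0.057·0.858·0.963 + 0.66052·0.858·0.037 + 0.77368·0.142·0.963 + 0.918525·0.142·0.037 = 0.178689
Posterior = 0.110624 / 0.178689 ≈ 0.6191

Now condition on the additional information:
By total probability over both values of sprinkler running:
  P(wet lawn | overnight rain) = 0.66052·0.858 + 0.918525·0.142
        = 0.566726 + 0.130431 = 0.697157
The terms with sprinkler running present sum to 0.130431, so
  P(sprinkler running | wet lawn, overnight rain) = 0.130431 / 0.697157 ≈ 0.1871

Pr(sprinkler running | wet lawn) ≈ 0.6191; Pr(sprinkler running | wet lawn, overnight rain) ≈ 0.1871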